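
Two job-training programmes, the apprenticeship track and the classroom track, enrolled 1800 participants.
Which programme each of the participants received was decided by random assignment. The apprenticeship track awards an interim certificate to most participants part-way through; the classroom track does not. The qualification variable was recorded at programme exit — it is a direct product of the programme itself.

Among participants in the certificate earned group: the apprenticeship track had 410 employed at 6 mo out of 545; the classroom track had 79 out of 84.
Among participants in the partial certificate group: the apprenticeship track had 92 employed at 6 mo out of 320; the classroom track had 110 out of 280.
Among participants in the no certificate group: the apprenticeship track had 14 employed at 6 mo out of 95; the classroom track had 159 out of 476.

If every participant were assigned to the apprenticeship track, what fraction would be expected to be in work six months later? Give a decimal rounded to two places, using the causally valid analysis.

0.54

The distribution of qualification attained during the programme is itself part of what the programme does — it is an intermediate outcome. Holding it fixed would remove that part of the effect; the total effect is the pooled difference.
So P(outcome | do(the apprenticeship track)) is just the pooled rate for the apprenticeship track: 516/960 = 0.537.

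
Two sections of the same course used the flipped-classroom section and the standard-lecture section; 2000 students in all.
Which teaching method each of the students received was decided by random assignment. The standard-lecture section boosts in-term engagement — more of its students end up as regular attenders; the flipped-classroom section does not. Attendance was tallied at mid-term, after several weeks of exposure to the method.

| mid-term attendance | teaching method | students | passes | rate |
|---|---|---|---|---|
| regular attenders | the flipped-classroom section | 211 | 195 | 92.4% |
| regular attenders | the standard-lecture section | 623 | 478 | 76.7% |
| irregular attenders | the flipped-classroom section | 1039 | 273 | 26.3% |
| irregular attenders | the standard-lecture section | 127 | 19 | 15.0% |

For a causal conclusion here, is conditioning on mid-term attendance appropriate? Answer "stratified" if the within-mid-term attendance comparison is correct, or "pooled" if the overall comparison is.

pooled

The stratified and pooled comparisons disagree (the flipped-classroom section wins within each mid-term attendance; the standard-lecture section wins overall), so the answer turns on the causal role of mid-term attendance.
Because the teaching method influences mid-term attendance, mid-term attendance is a post-treatment mediator, not a confounder. Stratifying on it would bias the estimate; the causal effect is the crude pooled difference.
Pooled: the flipped-classroom section 37.4% vs the standard-lecture section 66.3%; the standard-lecture section is higher overall.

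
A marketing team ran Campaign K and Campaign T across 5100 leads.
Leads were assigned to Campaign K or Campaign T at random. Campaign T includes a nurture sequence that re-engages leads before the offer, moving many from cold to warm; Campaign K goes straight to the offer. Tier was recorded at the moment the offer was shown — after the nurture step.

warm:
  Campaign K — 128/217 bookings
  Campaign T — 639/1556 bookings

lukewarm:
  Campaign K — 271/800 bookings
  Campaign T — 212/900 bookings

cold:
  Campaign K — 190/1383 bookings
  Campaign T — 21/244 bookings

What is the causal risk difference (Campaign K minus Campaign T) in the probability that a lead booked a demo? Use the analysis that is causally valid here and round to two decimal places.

The distribution of engagement tier is itself part of what the campaign does — it is an intermediate outcome. Holding it fixed would remove that part of the effect; the total effect is the pooled difference.
The causal difference is the pooled difference: 0.245 − 0.323 = -0.078.

-0.08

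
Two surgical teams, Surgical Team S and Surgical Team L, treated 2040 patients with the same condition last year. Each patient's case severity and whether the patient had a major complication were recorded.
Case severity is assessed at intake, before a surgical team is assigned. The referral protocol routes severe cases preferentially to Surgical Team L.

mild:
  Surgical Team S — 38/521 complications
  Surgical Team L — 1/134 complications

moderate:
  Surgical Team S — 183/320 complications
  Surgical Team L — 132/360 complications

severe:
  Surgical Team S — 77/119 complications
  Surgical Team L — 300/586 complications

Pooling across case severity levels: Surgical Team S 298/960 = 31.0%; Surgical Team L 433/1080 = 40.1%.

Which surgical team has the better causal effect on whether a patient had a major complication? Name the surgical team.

Surgical Team L

The case severity-specific comparison favours Surgical Team L throughout, but the pooled figures favour Surgical Team S. The question is whether to condition on case severity.
Case severity satisfies the back-door criterion: it is not a descendant of the surgical team, and it blocks the spurious path from surgical team to outcome. Adjusting for it (i.e., using the within-case severity rates) gives the causal effect.
Within each level — mild: 7.3% vs 0.7%; moderate: 57.2% vs 36.7%; severe: 64.7% vs 51.2% — Surgical Team L is lower every time.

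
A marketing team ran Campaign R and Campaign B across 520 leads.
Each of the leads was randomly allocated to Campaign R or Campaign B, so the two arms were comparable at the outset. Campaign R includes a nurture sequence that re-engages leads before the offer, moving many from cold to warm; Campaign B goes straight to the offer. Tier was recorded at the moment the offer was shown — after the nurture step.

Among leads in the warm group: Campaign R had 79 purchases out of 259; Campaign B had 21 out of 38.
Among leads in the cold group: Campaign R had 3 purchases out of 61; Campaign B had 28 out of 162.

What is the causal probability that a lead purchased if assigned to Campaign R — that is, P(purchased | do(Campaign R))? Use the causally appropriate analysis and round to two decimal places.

The stratified and pooled comparisons disagree (Campaign B wins within each engagement tier; Campaign R wins overall), so the answer turns on the causal role of engagement tier.
The distribution of engagement tier is itself part of what the campaign does — it is an intermediate outcome. Holding it fixed would remove that part of the effect; the total effect is the pooled difference.
So P(outcome | do(Campaign R)) is just the pooled rate for Campaign R: 82/320 = 0.256.

0.26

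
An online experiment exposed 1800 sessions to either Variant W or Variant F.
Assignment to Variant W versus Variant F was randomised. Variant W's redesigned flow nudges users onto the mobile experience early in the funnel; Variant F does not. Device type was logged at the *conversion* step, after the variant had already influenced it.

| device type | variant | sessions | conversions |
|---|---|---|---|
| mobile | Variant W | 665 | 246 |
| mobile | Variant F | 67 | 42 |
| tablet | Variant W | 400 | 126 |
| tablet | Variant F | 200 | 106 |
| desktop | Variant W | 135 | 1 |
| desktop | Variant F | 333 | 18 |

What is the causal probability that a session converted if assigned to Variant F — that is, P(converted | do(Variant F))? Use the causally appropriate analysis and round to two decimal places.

The device type-specific comparison favours Variant F throughout, but the pooled figures favour Variant W. The question is whether to condition on device type.
Stratifying would compare variants among sessions the variants themselves sorted into device type groups — a form of selection on an intermediate. The unconditioned pooled rates give the total causal effect.
So P(outcome | do(Variant F)) is just the pooled rate for Variant F: 166/600 = 0.277.

0.28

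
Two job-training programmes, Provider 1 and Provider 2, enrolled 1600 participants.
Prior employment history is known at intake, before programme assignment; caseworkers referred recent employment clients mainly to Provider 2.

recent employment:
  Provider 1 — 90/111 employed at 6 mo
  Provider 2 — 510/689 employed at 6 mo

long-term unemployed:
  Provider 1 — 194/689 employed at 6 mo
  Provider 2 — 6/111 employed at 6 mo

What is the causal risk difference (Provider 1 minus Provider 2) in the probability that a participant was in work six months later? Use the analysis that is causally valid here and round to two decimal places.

+0.15

Since prior employment history is a pre-existing factor (not a product of the programme) and it affects the outcome on its own, it is a confounder. The stratified rates, not the pooled rate, identify the causal effect.
Adjusting over the population distribution of prior employment history: 0.500·(0.811−0.740) + 0.500·(0.282−0.054) = +0.149.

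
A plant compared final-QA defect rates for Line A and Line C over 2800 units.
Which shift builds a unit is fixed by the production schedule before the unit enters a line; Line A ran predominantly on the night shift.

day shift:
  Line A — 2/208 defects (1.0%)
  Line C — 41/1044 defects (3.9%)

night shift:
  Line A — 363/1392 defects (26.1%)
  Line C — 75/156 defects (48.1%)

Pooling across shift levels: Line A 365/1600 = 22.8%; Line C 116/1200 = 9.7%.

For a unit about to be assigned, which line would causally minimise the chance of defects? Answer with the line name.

The stratified and pooled comparisons disagree (Line A wins within each shift; Line C wins overall), so the answer turns on the causal role of shift.
Since shift is a pre-existing factor (not a product of the line) and it affects the outcome on its own, it is a confounder. The stratified rates, not the pooled rate, identify the causal effect.
Within each level — day shift: 1.0% vs 3.9%; night shift: 26.1% vs 48.1% — Line A is lower every time.

Line A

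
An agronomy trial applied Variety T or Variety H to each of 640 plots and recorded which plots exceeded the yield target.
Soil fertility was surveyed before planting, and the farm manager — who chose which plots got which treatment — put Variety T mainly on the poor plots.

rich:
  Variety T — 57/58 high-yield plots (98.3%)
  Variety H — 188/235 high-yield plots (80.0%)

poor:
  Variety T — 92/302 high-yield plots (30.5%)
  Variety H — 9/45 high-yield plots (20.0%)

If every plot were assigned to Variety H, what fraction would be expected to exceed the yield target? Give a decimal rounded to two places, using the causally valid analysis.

The soil fertility-specific comparison favours Variety T throughout, but the pooled figures favour Variety H. The question is whether to condition on soil fertility.
Soil fertility is set before the variety has any effect — it is not caused by the variety — and it independently drives the outcome. That makes it a confounder, so the causal comparison is within soil fertility levels.
Standardising Variety H to the population soil fertility mix: 0.458·188/235 + 0.542·9/45 = 0.475.

0.47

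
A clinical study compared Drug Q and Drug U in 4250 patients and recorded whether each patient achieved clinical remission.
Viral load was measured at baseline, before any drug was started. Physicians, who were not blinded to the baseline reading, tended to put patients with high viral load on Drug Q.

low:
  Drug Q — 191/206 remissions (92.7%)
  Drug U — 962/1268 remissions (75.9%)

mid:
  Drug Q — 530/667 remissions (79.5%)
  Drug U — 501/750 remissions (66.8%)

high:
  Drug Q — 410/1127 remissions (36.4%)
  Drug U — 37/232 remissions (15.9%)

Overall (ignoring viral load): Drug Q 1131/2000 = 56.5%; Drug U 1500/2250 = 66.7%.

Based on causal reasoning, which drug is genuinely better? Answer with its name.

The stratified and pooled comparisons disagree (Drug Q wins within each viral load; Drug U wins overall), so the answer turns on the causal role of viral load.
Viral load is set before the drug has any effect — it is not caused by the drug — and it independently drives the outcome. That makes it a confounder, so the causal comparison is within viral load levels.
Within each level — low: 92.7% vs 75.9%; mid: 79.5% vs 66.8%; high: 36.4% vs 15.9% — Drug Q is higher every time.

Drug Q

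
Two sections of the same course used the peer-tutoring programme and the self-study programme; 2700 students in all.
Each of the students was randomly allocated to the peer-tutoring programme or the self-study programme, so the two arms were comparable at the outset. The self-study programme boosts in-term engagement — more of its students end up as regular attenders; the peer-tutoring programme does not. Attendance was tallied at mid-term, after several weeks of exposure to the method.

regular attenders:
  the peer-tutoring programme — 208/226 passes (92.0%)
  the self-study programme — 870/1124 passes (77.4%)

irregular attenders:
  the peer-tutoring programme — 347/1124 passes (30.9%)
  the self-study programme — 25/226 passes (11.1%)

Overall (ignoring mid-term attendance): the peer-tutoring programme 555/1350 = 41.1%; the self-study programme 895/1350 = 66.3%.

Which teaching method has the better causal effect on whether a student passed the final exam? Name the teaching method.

the self-study programme

The distribution of mid-term attendance is itself part of what the teaching method does — it is an intermediate outcome. Holding it fixed would remove that part of the effect; the total effect is the pooled difference.
Pooled: the peer-tutoring programme 41.1% vs the self-study programme 66.3%; the self-study programme is higher overall.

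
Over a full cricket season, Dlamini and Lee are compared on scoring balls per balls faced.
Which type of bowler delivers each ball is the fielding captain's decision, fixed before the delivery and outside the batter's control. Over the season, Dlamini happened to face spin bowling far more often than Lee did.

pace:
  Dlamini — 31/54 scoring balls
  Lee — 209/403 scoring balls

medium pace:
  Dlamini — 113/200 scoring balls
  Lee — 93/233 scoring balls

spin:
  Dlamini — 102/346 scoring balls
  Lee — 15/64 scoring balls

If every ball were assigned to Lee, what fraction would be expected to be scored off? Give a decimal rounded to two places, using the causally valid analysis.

0.39

Dlamini is higher inside every bowling type stratum but Lee is higher in aggregate. Whether to stratify depends on how bowling type relates to the player.
Bowling type satisfies the back-door criterion: it is not a descendant of the player, and it blocks the spurious path from player to outcome. Adjusting for it (i.e., using the within-bowling type rates) gives the causal effect.
Standardising Lee to the population bowling type mix: 0.352·209/403 + 0.333·93/233 + 0.315·15/64 = 0.389.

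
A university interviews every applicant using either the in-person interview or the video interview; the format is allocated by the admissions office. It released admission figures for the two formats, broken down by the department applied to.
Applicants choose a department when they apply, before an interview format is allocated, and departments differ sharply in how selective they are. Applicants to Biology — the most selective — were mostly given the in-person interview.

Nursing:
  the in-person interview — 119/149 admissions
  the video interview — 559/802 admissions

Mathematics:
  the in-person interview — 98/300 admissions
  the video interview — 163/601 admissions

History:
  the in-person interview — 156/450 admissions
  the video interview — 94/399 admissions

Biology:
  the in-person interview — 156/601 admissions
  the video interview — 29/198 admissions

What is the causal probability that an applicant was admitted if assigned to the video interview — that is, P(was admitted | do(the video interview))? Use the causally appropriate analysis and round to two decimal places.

Since department is a pre-existing factor (not a product of the interview format) and it affects the outcome on its own, it is a confounder. The stratified rates, not the pooled rate, identify the causal effect.
Standardising the video interview to the population department mix: 0.272·559/802 + 0.257·163/601 + 0.243·94/399 + 0.228·29/198 = 0.350.

0.35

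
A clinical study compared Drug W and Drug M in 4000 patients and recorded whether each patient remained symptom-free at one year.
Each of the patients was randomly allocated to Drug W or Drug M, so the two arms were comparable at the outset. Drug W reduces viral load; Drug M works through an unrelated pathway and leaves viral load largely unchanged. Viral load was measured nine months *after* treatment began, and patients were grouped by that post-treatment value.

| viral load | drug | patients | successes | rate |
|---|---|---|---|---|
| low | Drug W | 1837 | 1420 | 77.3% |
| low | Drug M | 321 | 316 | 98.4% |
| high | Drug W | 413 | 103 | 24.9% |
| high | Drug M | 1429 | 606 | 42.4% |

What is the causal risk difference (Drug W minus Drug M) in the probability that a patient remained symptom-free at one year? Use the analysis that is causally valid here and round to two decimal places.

The stratified and pooled comparisons disagree (Drug M wins within each viral load; Drug W wins overall), so the answer turns on the causal role of viral load.
Viral load lies on the pathway drug → viral load → outcome, so adjusting for it blocks the indirect effect. For the total causal effect of drug, use the unadjusted pooled rates.
The causal difference is the pooled difference: 0.677 − 0.527 = +0.150.

+0.15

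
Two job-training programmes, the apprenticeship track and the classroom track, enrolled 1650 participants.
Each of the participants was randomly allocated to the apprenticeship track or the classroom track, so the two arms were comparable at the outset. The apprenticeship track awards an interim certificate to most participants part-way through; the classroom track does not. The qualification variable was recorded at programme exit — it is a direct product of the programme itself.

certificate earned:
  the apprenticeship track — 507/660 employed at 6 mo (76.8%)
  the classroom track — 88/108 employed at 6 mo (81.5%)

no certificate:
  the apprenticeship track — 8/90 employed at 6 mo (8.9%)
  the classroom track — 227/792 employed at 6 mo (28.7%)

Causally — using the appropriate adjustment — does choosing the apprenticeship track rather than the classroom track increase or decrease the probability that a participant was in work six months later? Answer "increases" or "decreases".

increases

The stratified and pooled comparisons disagree (the classroom track wins within each qualification attained during the programme; the apprenticeship track wins overall), so the answer turns on the causal role of qualification attained during the programme.
Qualification attained during the programme is recorded after the programme and is itself shifted by it — it sits on the causal path from programme to outcome. Conditioning on a mediator would strip out part of the effect we want; the pooled comparison gives the total causal effect.
Pooled: the apprenticeship track 68.7% vs the classroom track 35.0%; the apprenticeship track is higher overall.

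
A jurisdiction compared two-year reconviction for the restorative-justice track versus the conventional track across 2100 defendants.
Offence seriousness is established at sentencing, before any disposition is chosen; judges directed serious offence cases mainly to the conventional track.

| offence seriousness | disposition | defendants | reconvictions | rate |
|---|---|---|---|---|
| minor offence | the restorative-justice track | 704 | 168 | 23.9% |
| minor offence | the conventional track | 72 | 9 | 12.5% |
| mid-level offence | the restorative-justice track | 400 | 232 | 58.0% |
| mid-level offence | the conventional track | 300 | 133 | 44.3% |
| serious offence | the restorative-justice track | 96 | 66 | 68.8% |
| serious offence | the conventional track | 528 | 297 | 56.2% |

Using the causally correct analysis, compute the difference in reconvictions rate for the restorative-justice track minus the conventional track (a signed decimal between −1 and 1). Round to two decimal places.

+0.12

Here offence seriousness is a common cause — it drives both which disposition a case falls under and the outcome. The crude comparison mixes populations; the stratum-specific rates are the causally relevant ones.
Adjusting over the population distribution of offence seriousness: 0.370·(0.239−0.125) + 0.333·(0.580−0.443) + 0.297·(0.688−0.562) = +0.125.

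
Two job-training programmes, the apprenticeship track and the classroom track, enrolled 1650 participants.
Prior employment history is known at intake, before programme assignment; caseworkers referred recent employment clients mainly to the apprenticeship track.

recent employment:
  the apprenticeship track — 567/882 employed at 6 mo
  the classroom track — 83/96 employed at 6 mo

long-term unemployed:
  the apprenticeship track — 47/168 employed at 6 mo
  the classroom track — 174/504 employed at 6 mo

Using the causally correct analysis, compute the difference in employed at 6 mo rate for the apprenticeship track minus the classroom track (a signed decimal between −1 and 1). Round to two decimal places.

-0.16

The prior employment history-specific comparison favours the classroom track throughout, but the pooled figures favour the apprenticeship track. The question is whether to condition on prior employment history.
Here prior employment history is a common cause — it drives both which programme a case falls under and the outcome. The crude comparison mixes populations; the stratum-specific rates are the causally relevant ones.
Adjusting over the population distribution of prior employment history: 0.593·(0.643−0.865) + 0.407·(0.280−0.345) = -0.158.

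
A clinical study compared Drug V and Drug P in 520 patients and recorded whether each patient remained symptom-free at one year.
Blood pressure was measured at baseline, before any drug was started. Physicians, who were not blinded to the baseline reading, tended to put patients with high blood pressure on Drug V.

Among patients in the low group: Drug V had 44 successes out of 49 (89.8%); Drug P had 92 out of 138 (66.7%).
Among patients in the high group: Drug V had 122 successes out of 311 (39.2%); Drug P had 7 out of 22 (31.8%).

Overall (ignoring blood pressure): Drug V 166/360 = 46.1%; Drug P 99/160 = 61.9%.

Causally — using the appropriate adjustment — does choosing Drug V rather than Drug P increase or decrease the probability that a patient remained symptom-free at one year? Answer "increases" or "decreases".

Nothing the drug does changes blood pressure; the imbalance is an allocation artefact. With blood pressure also predicting the outcome, the pooled figure is confounded, and the within-stratum comparison is the causal one.
Within each level — low: 89.8% vs 66.7%; high: 39.2% vs 31.8% — Drug V is higher every time.

increases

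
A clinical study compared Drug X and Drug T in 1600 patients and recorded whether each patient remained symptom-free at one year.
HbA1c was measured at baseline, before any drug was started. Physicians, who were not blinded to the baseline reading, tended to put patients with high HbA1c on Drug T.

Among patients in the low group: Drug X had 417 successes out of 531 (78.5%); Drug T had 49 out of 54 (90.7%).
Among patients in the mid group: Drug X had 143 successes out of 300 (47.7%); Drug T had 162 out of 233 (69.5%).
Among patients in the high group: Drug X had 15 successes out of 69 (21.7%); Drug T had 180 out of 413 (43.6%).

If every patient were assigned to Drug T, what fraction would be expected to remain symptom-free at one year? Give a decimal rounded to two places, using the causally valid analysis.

Since HbA1c is a pre-existing factor (not a product of the drug) and it affects the outcome on its own, it is a confounder. The stratified rates, not the pooled rate, identify the causal effect.
Standardising Drug T to the population HbA1c mix: 0.366·49/54 + 0.333·162/233 + 0.301·180/413 = 0.695.

0.69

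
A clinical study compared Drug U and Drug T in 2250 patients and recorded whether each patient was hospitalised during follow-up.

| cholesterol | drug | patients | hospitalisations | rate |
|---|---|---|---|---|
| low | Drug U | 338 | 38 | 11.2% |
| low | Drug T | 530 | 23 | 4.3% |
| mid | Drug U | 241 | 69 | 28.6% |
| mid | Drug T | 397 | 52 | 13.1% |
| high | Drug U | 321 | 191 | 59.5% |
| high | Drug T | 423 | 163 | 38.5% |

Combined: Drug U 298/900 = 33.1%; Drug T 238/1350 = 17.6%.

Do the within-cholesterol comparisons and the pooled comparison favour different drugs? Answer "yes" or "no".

Within each cholesterol level (low 11.2% vs 4.3%; mid 28.6% vs 13.1%; high 59.5% vs 38.5%), Drug T has the lower rate every time. Pooled: 33.1% vs 17.6% — Drug T has the lower rate overall. They agree.

no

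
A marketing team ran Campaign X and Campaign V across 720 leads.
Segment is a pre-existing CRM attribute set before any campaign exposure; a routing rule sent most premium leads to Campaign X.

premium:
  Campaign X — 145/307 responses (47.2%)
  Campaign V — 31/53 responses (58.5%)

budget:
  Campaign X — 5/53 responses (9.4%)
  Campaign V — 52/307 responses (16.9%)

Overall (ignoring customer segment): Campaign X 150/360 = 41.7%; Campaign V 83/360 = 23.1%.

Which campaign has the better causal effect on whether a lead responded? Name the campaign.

Since customer segment is a pre-existing factor (not a product of the campaign) and it affects the outcome on its own, it is a confounder. The stratified rates, not the pooled rate, identify the causal effect.
Within each level — premium: 47.2% vs 58.5%; budget: 9.4% vs 16.9% — Campaign V is higher every time.

Campaign V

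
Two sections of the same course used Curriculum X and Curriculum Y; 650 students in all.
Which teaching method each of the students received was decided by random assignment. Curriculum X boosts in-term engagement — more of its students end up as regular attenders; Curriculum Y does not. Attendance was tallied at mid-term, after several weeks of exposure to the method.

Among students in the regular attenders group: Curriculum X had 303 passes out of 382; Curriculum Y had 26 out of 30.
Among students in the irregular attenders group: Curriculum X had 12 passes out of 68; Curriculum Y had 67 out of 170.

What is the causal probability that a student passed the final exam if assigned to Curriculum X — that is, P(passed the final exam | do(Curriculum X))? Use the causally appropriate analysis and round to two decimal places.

0.70

Curriculum Y is higher inside every mid-term attendance stratum but Curriculum X is higher in aggregate. Whether to stratify depends on how mid-term attendance relates to the teaching method.
Because the teaching method influences mid-term attendance, mid-term attendance is a post-treatment mediator, not a confounder. Stratifying on it would bias the estimate; the causal effect is the crude pooled difference.
So P(outcome | do(Curriculum X)) is just the pooled rate for Curriculum X: 315/450 = 0.700.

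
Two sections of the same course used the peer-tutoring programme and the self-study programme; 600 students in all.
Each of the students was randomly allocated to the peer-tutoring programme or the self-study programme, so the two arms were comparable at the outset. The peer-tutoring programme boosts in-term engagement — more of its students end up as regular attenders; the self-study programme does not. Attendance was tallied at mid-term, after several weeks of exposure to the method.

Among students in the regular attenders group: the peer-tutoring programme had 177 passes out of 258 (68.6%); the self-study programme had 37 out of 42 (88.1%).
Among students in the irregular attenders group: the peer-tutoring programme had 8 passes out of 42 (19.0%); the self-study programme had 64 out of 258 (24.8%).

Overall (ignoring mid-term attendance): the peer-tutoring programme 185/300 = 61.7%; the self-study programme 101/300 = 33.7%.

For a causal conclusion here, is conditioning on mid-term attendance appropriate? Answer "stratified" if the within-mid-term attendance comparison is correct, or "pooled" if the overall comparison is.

pooled

Because the teaching method influences mid-term attendance, mid-term attendance is a post-treatment mediator, not a confounder. Stratifying on it would bias the estimate; the causal effect is the crude pooled difference.
Pooled: the peer-tutoring programme 61.7% vs the self-study programme 33.7%; the peer-tutoring programme is higher overall.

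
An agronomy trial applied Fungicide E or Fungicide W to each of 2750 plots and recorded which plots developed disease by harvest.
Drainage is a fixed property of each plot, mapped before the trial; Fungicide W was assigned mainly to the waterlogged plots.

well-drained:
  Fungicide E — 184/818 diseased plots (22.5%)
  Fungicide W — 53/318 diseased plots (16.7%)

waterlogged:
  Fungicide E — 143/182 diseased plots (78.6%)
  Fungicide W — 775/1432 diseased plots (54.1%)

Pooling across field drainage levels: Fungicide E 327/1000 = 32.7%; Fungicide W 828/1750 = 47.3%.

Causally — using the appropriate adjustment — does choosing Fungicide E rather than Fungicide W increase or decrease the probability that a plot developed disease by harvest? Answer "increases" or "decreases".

Field drainage is set before the fungicide has any effect — it is not caused by the fungicide — and it independently drives the outcome. That makes it a confounder, so the causal comparison is within field drainage levels.
Within each level — well-drained: 22.5% vs 16.7%; waterlogged: 78.6% vs 54.1% — Fungicide W is lower every time.

increases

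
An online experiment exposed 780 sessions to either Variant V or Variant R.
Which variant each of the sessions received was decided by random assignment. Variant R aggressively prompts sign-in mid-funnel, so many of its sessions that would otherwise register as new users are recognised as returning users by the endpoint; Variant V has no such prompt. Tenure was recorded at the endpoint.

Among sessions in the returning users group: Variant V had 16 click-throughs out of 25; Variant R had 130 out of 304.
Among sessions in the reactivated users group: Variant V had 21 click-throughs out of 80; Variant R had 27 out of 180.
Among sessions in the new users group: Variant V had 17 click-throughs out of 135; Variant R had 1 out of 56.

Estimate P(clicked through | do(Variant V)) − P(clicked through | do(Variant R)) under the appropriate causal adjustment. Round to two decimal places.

-0.07

The stratified and pooled comparisons disagree (Variant V wins within each user tenure; Variant R wins overall), so the answer turns on the causal role of user tenure.
User tenure lies on the pathway variant → user tenure → outcome, so adjusting for it blocks the indirect effect. For the total causal effect of variant, use the unadjusted pooled rates.
The causal difference is the pooled difference: 0.225 − 0.293 = -0.068.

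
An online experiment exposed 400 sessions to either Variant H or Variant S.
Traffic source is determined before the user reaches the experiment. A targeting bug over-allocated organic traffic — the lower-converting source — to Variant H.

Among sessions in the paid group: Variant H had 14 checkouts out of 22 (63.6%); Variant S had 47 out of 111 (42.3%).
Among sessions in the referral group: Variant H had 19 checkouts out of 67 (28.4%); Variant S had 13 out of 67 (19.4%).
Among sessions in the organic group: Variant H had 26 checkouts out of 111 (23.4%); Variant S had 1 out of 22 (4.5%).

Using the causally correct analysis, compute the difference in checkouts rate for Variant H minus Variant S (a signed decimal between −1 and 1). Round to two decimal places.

Nothing the variant does changes traffic source; the imbalance is an allocation artefact. With traffic source also predicting the outcome, the pooled figure is confounded, and the within-stratum comparison is the causal one.
Adjusting over the population distribution of traffic source: 0.333·(0.636−0.423) + 0.335·(0.284−0.194) + 0.333·(0.234−0.045) = +0.164.

+0.16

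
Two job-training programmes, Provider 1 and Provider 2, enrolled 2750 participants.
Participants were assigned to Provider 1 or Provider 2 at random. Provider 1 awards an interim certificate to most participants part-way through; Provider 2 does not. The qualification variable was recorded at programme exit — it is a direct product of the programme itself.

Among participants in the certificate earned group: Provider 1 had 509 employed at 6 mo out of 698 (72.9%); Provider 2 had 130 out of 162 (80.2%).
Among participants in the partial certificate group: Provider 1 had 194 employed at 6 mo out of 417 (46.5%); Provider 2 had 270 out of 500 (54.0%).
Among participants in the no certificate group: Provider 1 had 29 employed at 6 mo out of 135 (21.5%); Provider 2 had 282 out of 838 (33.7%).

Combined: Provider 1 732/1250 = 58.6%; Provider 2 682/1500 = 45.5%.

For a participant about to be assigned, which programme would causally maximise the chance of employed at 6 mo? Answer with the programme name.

Provider 1

Within every qualification attained during the programme level Provider 2 has the higher rate, yet pooled Provider 1 does — Simpson's reversal.
Qualification attained during the programme is recorded after the programme and is itself shifted by it — it sits on the causal path from programme to outcome. Conditioning on a mediator would strip out part of the effect we want; the pooled comparison gives the total causal effect.
Pooled: Provider 1 58.6% vs Provider 2 45.5%; Provider 1 is higher overall.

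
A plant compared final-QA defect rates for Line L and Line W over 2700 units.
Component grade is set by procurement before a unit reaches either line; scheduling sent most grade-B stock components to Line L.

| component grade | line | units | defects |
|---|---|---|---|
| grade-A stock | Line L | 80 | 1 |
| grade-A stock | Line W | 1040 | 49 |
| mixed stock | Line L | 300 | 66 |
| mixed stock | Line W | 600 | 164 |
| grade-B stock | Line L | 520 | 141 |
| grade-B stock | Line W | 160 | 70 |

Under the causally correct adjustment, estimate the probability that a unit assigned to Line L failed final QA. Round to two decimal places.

The imbalance in component grade arose from how units were allocated, not from anything the line did; and component grade independently affects the outcome. The pooled gap is confounded — condition on component grade.
Standardising Line L to the population component grade mix: 0.415·1/80 + 0.333·66/300 + 0.252·141/520 = 0.147.

0.15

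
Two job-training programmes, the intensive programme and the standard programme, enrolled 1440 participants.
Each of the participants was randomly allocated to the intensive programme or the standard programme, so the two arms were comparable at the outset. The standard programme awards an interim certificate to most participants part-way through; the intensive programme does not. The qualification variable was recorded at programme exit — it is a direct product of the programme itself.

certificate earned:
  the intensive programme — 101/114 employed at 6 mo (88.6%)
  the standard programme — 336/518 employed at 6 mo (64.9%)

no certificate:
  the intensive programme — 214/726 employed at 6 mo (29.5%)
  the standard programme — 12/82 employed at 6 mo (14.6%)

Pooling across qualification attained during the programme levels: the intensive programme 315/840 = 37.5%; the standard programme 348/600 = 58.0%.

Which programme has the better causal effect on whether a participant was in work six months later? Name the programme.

the standard programme

Stratifying would compare programmes among participants the programmes themselves sorted into qualification attained during the programme groups — a form of selection on an intermediate. The unconditioned pooled rates give the total causal effect.
Pooled: the intensive programme 37.5% vs the standard programme 58.0%; the standard programme is higher overall.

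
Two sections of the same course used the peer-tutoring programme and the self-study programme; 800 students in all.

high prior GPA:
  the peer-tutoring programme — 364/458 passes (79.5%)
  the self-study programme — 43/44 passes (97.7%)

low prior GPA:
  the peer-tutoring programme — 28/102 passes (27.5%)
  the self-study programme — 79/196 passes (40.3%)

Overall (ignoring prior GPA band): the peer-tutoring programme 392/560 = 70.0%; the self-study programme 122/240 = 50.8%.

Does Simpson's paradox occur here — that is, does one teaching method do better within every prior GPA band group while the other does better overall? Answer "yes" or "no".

Within each prior GPA band level (high prior GPA 79.5% vs 97.7%; low prior GPA 27.5% vs 40.3%), the self-study programme has the higher rate every time. Pooled: 70.0% vs 50.8% — the peer-tutoring programme has the higher rate overall. The two comparisons disagree.

yes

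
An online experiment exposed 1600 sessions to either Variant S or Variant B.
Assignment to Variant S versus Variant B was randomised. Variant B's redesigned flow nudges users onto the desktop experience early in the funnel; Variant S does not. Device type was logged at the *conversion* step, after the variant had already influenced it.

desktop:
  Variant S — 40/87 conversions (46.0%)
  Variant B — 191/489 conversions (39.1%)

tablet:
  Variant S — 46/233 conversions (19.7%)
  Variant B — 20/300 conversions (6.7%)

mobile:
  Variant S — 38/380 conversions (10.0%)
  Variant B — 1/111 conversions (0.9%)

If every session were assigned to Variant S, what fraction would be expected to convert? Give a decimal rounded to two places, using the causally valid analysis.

0.18

The stratified and pooled comparisons disagree (Variant S wins within each device type; Variant B wins overall), so the answer turns on the causal role of device type.
The distribution of device type is itself part of what the variant does — it is an intermediate outcome. Holding it fixed would remove that part of the effect; the total effect is the pooled difference.
So P(outcome | do(Variant S)) is just the pooled rate for Variant S: 124/700 = 0.177.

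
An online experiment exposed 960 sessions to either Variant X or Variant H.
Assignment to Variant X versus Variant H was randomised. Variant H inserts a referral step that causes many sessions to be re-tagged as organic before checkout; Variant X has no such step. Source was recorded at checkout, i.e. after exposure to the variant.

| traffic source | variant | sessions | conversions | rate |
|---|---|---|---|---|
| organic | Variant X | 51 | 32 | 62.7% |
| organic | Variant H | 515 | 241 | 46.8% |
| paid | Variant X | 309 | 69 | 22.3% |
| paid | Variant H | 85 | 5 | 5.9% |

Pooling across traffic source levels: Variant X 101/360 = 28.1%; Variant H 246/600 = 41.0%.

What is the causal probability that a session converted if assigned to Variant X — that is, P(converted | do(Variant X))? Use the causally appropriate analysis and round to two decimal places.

0.28

The traffic source-specific comparison favours Variant X throughout, but the pooled figures favour Variant H. The question is whether to condition on traffic source.
Because the variant influences traffic source, traffic source is a post-treatment mediator, not a confounder. Stratifying on it would bias the estimate; the causal effect is the crude pooled difference.
So P(outcome | do(Variant X)) is just the pooled rate for Variant X: 101/360 = 0.281.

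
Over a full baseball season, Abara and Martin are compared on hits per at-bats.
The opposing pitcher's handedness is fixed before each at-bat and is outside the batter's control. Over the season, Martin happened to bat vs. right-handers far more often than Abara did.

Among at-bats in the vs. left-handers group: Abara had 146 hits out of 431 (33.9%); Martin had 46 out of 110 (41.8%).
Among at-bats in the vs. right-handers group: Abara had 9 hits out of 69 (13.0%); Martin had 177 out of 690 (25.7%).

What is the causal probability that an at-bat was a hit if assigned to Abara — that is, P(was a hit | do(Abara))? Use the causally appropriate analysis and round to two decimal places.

0.22

Nothing the player does changes pitcher handedness; the imbalance is an allocation artefact. With pitcher handedness also predicting the outcome, the pooled figure is confounded, and the within-stratum comparison is the causal one.
Standardising Abara to the population pitcher handedness mix: 0.416·146/431 + 0.584·9/69 = 0.217.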